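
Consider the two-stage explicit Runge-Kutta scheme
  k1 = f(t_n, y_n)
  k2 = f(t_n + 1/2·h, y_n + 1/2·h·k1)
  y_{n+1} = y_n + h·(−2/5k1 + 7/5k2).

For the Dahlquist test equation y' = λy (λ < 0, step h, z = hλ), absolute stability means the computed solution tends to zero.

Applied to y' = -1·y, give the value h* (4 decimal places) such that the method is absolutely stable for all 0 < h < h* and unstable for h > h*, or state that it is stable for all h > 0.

(-1.4286,0); λ=-1 ⇒ h* = (10/7)/1 = 1.4286.

With y'=λy (z=hλ):
  k1=λy_n ⇒ h·k1=z·y_n;  k2=λ(1+1/2z)y_n ⇒ h·k2=z(1+1/2z)y_n
  y_{n+1}/y_n = 1 − 2/5z + 7/5z(1+1/2z) = 1 + z + 7/10z²
  ⇒ R(z) = 1 + z + 7/10z².

Solve |R(x)|<1 on ℝ⁻.
x=-1.55: |R|=1.1318
R=1: x+7/10x²=0 ⇒ x=−10/7=-1.4286; min R=1−1/(4·7/10)=0.6429>−1
Confirm numerically:
  x=-1.070: |R|=0.73143 <1
  x=-1.022: |R|=0.70914 <1
  x=-1.012: |R|=0.70490 <1
  x=-1.942: |R|=1.69795 >1
  x=-1.829: |R|=1.51267 >1
  x=-1.681: |R|=1.29703 >1
Interval (-1.4286, 0).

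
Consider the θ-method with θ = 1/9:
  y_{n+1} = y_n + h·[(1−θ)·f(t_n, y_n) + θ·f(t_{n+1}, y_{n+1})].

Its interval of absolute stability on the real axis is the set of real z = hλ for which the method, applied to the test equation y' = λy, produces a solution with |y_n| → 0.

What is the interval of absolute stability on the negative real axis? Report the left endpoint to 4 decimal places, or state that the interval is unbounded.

z∈(-2.5714,0).

On y'=λy, z=hλ:
  y_{n+1} = y_n + z·[8/9·y_n + 1/9·y_{n+1}] ⇒ (1 − 1/9z)y_{n+1} = (1 + 8/9z)y_n
  Hence R(z) = (1 + 8/9z)/(1 − 1/9z).

Solve |R(x)|<1 on ℝ⁻.
x=-1.68: |R|=0.4157
R=−1: 1+8/9x = −1+1/9x ⇒ -7/9x=2 ⇒ x=2/(-7/9)=-2.5714
Confirm numerically:
  x=-2.384: |R|=0.88475 <1
  x=-2.111: |R|=0.70993 <1
  x=-2.012: |R|=0.64439 <1
  x=-1.505: |R|=0.28939 <1
  x=-3.116: |R|=1.31463 >1
  x=-2.717: |R|=1.08697 >1
So |R|<1 on (-2.5714, 0).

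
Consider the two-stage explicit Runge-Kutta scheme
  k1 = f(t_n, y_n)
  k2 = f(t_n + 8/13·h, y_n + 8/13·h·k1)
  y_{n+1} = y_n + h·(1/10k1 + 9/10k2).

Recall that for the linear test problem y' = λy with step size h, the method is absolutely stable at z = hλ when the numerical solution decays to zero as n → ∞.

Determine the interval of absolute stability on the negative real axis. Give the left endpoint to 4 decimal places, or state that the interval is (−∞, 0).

z∈(-1.8056,0).

With y'=λy (z=hλ):
  k1=λy_n ⇒ h·k1=z·y_n;  k2=λ(1+8/13z)y_n ⇒ h·k2=z(1+8/13z)y_n
  y_{n+1}/y_n = 1 + 1/10z + 9/10z(1+8/13z) = 1 + z + 36/65z²
  ⇒ R(z) = 1 + z + 36/65z².

Need |R(x)|<1, x<0.
x=-0.79: |R|=0.5557
R=1: x+36/65x²=0 ⇒ x=−65/36=-1.8056; min R=1−1/(4·36/65)=0.5486>−1
Confirm numerically:
  x=-1.245: |R|=0.61348 <1
  x=-0.999: |R|=0.55374 <1
  x=-0.973: |R|=0.55134 <1
  x=-2.324: |R|=1.66731 >1
  x=-1.877: |R|=1.07427 >1
Stable set (-1.8056, 0).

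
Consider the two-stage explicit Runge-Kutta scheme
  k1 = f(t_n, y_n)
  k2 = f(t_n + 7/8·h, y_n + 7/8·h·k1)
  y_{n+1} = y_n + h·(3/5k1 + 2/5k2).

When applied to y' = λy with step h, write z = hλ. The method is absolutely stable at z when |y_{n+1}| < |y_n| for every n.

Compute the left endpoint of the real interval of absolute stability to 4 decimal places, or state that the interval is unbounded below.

Test eqn y'=λy, z=hλ:
  k1=λy_n ⇒ h·k1=z·y_n;  k2=λ(1+7/8z)y_n ⇒ h·k2=z(1+7/8z)y_n
  y_{n+1}/y_n = 1 + 3/5z + 2/5z(1+7/8z) = 1 + z + 7/20z²
  R(z) = 1 + z + 7/20z².

Boundary: |R(x)|=1, x<0.
x=-0.42: |R|=0.6417
R=1: x+7/20x²=0 ⇒ x=−20/7=-2.8571; min R=1−1/(4·7/20)=0.2857>−1
Confirm numerically:
  x=-2.508: |R|=0.69352 <1
  x=-2.414: |R|=0.62559 <1
  x=-2.055: |R|=0.42306 <1
  x=-1.701: |R|=0.31169 <1
  x=-3.053: |R|=1.20928 >1
  x=-2.900: |R|=1.04350 >1
So |R|<1 on (-2.8571, 0).

left endpoint -2.8571.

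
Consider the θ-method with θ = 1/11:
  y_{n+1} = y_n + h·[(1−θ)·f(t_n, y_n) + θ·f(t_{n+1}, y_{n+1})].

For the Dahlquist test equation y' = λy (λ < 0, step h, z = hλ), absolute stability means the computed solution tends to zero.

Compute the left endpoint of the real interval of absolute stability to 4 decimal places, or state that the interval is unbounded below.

z* = -2.4444.

Set f=λy, z=hλ:
  y_{n+1} = y_n + z·[10/11·y_n + 1/11·y_{n+1}] ⇒ (1 − 1/11z)y_{n+1} = (1 + 10/11z)y_n
  ⇒ R(z) = (1 + 10/11z)/(1 − 1/11z).

Boundary: |R(x)|=1, x<0.
x=-0.33: |R|=0.6796
R=−1: 1+10/11x = −1+1/11x ⇒ -9/11x=2 ⇒ x=2/(-9/11)=-2.4444
Confirm numerically:
  x=-2.211: |R|=0.84097 <1
  x=-1.870: |R|=0.59829 <1
  x=-1.779: |R|=0.53134 <1
  x=-3.016: |R|=1.36701 >1
  x=-2.791: |R|=1.22616 >1
Stable set (-2.4444, 0).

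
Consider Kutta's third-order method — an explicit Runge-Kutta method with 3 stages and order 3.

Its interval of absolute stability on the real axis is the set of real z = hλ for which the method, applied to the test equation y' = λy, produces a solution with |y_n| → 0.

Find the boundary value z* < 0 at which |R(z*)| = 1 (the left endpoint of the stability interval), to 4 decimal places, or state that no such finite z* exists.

z* = -2.5127.

Test eqn y'=λy, z=hλ:
  order 3, 3-stage ⇒ R(z)=1+z+z^2/2+z^3/6
  (e.g. R(-1.34)=0.15678, |R|=0.15678)

Need |R(x)|<1, x<0.
x=-1.34: |R|=0.1568
|R(-1.82)|=0.1686 |R(-1.68)|=0.0591 |R(-1.41)|=0.1168
Bisect:
  x_lo=-2.8770 |R|=1.7073  x_hi=-0.0932 |R|=0.9110
  mid=-1.48509 |R|=0.07176 →hi
  mid=-2.18104 |R|=0.53175 →hi
  mid=-2.52902 |R|=1.02695 →lo
  mid=-2.35503 |R|=0.75884 →hi
  mid=-2.44202 |R|=0.88744 →hi
  mid=-2.48552 |R|=0.95579 →hi
  mid=-2.50727 |R|=0.99102 →hi
  ...
  [-2.51287,-2.51270] ⇒ x*=-2.5127
Stable set (-2.5127, 0).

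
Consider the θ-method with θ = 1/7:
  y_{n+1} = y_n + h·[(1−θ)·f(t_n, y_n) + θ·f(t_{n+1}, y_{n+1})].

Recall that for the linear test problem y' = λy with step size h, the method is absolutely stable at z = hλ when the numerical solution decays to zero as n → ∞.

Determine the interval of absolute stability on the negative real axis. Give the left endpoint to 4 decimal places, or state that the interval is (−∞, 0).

Set f=λy, z=hλ:
  y_{n+1} = y_n + z·[6/7·y_n + 1/7·y_{n+1}] ⇒ (1 − 1/7z)y_{n+1} = (1 + 6/7z)y_n
  Hence R(z) = (1 + 6/7z)/(1 − 1/7z).

Find x<0 with |R(x)|<1.
x=-1.55: |R|=0.2690
R=−1: 1+6/7x = −1+1/7x ⇒ -5/7x=2 ⇒ x=2/(-5/7)=-2.8000
Confirm numerically:
  x=-2.759: |R|=0.97899 <1
  x=-2.446: |R|=0.81262 <1
  x=-2.411: |R|=0.79333 <1
  x=-3.207: |R|=1.19937 >1
  x=-3.069: |R|=1.13358 >1
  x=-3.052: |R|=1.12535 >1
So |R|<1 on (-2.8000, 0).

z∈(-2.8000,0).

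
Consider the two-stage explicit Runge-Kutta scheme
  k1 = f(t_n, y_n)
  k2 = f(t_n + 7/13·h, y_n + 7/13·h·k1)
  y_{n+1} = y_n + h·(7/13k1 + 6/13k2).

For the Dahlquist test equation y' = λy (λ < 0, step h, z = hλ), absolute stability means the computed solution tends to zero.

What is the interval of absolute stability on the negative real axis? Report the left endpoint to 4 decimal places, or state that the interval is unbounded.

Test eqn y'=λy, z=hλ:
  k1=λy_n ⇒ h·k1=z·y_n;  k2=λ(1+7/13z)y_n ⇒ h·k2=z(1+7/13z)y_n
  y_{n+1}/y_n = 1 + 7/13z + 6/13z(1+7/13z) = 1 + z + 42/169z²
  R(z) = 1 + z + 42/169z².

Boundary: |R(x)|=1, x<0.
x=-0.99: |R|=0.2536
R=1: x+42/169x²=0 ⇒ x=−169/42=-4.0238; min R=1−1/(4·42/169)=-0.0060>−1
Confirm numerically:
  x=-3.603: |R|=0.62320 <1
  x=-3.147: |R|=0.31425 <1
  x=-1.773: |R|=0.00823 <1
  x=-4.262: |R|=1.25229 >1
  x=-4.070: |R|=1.04672 >1
  x=-4.051: |R|=1.02737 >1
So |R|<1 on (-4.0238, 0).

(-4.0238, 0).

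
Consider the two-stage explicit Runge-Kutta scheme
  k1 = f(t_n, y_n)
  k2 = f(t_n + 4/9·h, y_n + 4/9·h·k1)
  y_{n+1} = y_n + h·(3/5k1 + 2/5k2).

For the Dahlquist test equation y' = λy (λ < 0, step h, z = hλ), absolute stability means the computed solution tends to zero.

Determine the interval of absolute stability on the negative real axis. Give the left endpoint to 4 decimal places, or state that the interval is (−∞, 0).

Test eqn y'=λy, z=hλ:
  k1=λy_n ⇒ h·k1=z·y_n;  k2=λ(1+4/9z)y_n ⇒ h·k2=z(1+4/9z)y_n
  y_{n+1}/y_n = 1 + 3/5z + 2/5z(1+4/9z) = 1 + z + 8/45z²
  Hence R(z) = 1 + z + 8/45z².

Boundary: |R(x)|=1, x<0.
x=-1.72: |R|=0.1941
R=1: x+8/45x²=0 ⇒ x=−45/8=-5.6250; min R=1−1/(4·8/45)=-0.4062>−1
Confirm numerically:
  x=-5.342: |R|=0.73124 <1
  x=-5.214: |R|=0.61903 <1
  x=-4.701: |R|=0.22778 <1
  x=-4.294: |R|=0.01606 <1
  x=-6.221: |R|=1.65915 >1
  x=-5.761: |R|=1.13929 >1
Interval (-5.6250, 0).

z∈(-5.6250,0).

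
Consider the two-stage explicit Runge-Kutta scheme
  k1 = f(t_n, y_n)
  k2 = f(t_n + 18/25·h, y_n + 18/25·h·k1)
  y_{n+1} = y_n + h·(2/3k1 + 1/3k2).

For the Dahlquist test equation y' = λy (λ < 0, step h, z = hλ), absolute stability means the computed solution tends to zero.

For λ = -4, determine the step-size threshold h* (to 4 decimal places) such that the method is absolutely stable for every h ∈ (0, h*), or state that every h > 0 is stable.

(-4.1667,0); λ=-4 ⇒ h* = (25/6)/4 = 1.0417.

Test eqn y'=λy, z=hλ:
  k1=λy_n ⇒ h·k1=z·y_n;  k2=λ(1+18/25z)y_n ⇒ h·k2=z(1+18/25z)y_n
  y_{n+1}/y_n = 1 + 2/3z + 1/3z(1+18/25z) = 1 + z + 6/25z²
  ⇒ R(z) = 1 + z + 6/25z².

Boundary: |R(x)|=1, x<0.
x=-0.31: |R|=0.7131
R=1: x+6/25x²=0 ⇒ x=−25/6=-4.1667; min R=1−1/(4·6/25)=-0.0417>−1
Confirm numerically:
  x=-3.405: |R|=0.37757 <1
  x=-3.353: |R|=0.34523 <1
  x=-3.203: |R|=0.25921 <1
  x=-2.231: |R|=0.03643 <1
  x=-4.519: |R|=1.38213 >1
  x=-4.373: |R|=1.21655 >1
Interval (-4.1667, 0).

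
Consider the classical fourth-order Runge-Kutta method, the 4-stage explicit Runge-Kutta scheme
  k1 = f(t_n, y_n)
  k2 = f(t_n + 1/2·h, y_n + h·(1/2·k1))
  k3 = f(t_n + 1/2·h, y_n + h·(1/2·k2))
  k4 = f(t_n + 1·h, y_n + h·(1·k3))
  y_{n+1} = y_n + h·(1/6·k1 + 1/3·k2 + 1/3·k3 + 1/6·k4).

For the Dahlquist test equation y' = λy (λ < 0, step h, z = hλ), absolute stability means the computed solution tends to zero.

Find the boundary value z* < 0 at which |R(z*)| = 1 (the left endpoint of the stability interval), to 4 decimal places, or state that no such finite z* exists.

z* = -2.7853.

Test eqn y'=λy, z=hλ:
  order 4, 4-stage ⇒ R(z)=1+z+z^2/2+z^3/6+z^4/24
  (e.g. R(-0.67)=0.51272, |R|=0.51272)

Need |R(x)|<1, x<0.
x=-0.67: |R|=0.5127
|R(-2.18)|=0.4105 |R(-1.84)|=0.2921 |R(-1.64)|=0.2711
Bisect:
  x_lo=-3.2346 |R|=1.9175  x_hi=-0.2911 |R|=0.7475
  mid=-1.76285 |R|=0.28031 →hi
  mid=-2.49874 |R|=0.64721 →hi
  mid=-2.86669 |R|=1.12982 →lo
  mid=-2.68272 |R|=0.85604 →hi
  mid=-2.77470 |R|=0.98415 →hi
  mid=-2.82070 |R|=1.05470 →lo
  mid=-2.79770 |R|=1.01887 →lo
  ...
  [-2.78530,-2.78512] ⇒ x*=-2.7853
So |R|<1 on (-2.7853, 0).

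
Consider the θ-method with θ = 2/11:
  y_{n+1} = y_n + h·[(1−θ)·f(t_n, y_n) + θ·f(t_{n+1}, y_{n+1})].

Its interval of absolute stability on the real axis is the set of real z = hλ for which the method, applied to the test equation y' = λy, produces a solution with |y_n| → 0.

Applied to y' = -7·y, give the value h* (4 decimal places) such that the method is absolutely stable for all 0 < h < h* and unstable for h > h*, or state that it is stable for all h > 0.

(-3.1429,0); λ=-7 ⇒ h* = (22/7)/7 = 0.4490.

On y'=λy, z=hλ:
  y_{n+1} = y_n + z·[9/11·y_n + 2/11·y_{n+1}] ⇒ (1 − 2/11z)y_{n+1} = (1 + 9/11z)y_n
  Hence R(z) = (1 + 9/11z)/(1 − 2/11z).

Need |R(x)|<1, x<0.
x=-0.95: |R|=0.1899
R=−1: 1+9/11x = −1+2/11x ⇒ -7/11x=2 ⇒ x=2/(-7/11)=-3.1429
Confirm numerically:
  x=-2.676: |R|=0.80015 <1
  x=-2.487: |R|=0.71260 <1
  x=-2.356: |R|=0.64944 <1
  x=-2.213: |R|=0.57805 <1
  x=-3.719: |R|=1.21873 >1
  x=-3.411: |R|=1.10532 >1
  x=-3.356: |R|=1.08424 >1
Interval (-3.1429, 0).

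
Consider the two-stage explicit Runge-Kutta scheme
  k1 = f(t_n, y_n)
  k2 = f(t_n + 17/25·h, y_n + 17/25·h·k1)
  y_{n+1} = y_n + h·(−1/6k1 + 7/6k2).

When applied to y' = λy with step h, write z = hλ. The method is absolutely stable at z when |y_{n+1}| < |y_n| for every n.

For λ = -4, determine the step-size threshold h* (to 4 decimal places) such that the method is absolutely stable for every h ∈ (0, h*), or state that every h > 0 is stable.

On y'=λy, z=hλ:
  k1=λy_n ⇒ h·k1=z·y_n;  k2=λ(1+17/25z)y_n ⇒ h·k2=z(1+17/25z)y_n
  y_{n+1}/y_n = 1 − 1/6z + 7/6z(1+17/25z) = 1 + z + 119/150z²
  Hence R(z) = 1 + z + 119/150z².

Boundary: |R(x)|=1, x<0.
x=-0.75: |R|=0.6963
R=1: x+119/150x²=0 ⇒ x=−150/119=-1.2605; min R=1−1/(4·119/150)=0.6849>−1
Confirm numerically:
  x=-1.087: |R|=0.85038 <1
  x=-0.927: |R|=0.75473 <1
  x=-0.592: |R|=0.68603 <1
  x=-1.746: |R|=1.67249 >1
  x=-1.310: |R|=1.05144 >1
So |R|<1 on (-1.2605, 0).

(-1.2605,0); λ=-4 ⇒ h* = (150/119)/4 = 0.3151.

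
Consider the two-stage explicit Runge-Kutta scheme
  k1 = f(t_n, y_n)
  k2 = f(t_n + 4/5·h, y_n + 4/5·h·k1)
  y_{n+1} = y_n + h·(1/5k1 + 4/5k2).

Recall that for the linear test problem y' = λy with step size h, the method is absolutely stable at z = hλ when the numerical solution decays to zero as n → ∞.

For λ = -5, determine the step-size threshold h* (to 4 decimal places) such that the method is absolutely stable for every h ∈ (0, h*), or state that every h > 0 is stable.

With y'=λy (z=hλ):
  k1=λy_n ⇒ h·k1=z·y_n;  k2=λ(1+4/5z)y_n ⇒ h·k2=z(1+4/5z)y_n
  y_{n+1}/y_n = 1 + 1/5z + 4/5z(1+4/5z) = 1 + z + 16/25z²
  ⇒ R(z) = 1 + z + 16/25z².

Need |R(x)|<1, x<0.
x=-0.69: |R|=0.6147
R=1: x+16/25x²=0 ⇒ x=−25/16=-1.5625; min R=1−1/(4·16/25)=0.6094>−1
Confirm numerically:
  x=-1.329: |R|=0.80139 <1
  x=-1.165: |R|=0.70362 <1
  x=-0.886: |R|=0.61640 <1
  x=-0.851: |R|=0.61249 <1
  x=-2.137: |R|=1.78573 >1
  x=-2.003: |R|=1.56469 >1
  x=-1.837: |R|=1.32272 >1
Interval (-1.5625, 0).

(-1.5625,0); λ=-5 ⇒ h* = (25/16)/5 = 0.3125.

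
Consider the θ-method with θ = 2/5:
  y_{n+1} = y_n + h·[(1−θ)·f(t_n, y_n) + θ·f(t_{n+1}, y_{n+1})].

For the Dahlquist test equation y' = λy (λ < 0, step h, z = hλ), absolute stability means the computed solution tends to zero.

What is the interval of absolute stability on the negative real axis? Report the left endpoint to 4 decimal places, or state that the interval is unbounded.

Set f=λy, z=hλ:
  y_{n+1} = y_n + z·[3/5·y_n + 2/5·y_{n+1}] ⇒ (1 − 2/5z)y_{n+1} = (1 + 3/5z)y_n
  ⇒ R(z) = (1 + 3/5z)/(1 − 2/5z).

Solve |R(x)|<1 on ℝ⁻.
x=-0.43: |R|=0.6331
R=−1: 1+3/5x = −1+2/5x ⇒ -1/5x=2 ⇒ x=2/(-1/5)=-10.0000
Confirm numerically:
  x=-8.496: |R|=0.93161 <1
  x=-8.225: |R|=0.91725 <1
  x=-6.602: |R|=0.81334 <1
  x=-5.193: |R|=0.68757 <1
  x=-10.558: |R|=1.02137 >1
  x=-10.035: |R|=1.00140 >1
Interval (-10.0000, 0).

(-10.0000, 0).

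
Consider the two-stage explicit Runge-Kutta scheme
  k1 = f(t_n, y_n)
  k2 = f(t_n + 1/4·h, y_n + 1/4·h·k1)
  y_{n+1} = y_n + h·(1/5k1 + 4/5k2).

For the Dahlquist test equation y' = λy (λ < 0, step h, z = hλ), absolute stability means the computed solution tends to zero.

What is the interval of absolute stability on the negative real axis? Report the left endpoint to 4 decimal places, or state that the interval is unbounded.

z∈(-5.0000,0).

With y'=λy (z=hλ):
  k1=λy_n ⇒ h·k1=z·y_n;  k2=λ(1+1/4z)y_n ⇒ h·k2=z(1+1/4z)y_n
  y_{n+1}/y_n = 1 + 1/5z + 4/5z(1+1/4z) = 1 + z + 1/5z²
  R(z) = 1 + z + 1/5z².

Find x<0 with |R(x)|<1.
x=-0.79: |R|=0.3348
R=1: x+1/5x²=0 ⇒ x=−5=-5.0000; min R=1−1/(4·1/5)=-0.2500>−1
Confirm numerically:
  x=-4.861: |R|=0.86486 <1
  x=-4.796: |R|=0.80432 <1
  x=-4.587: |R|=0.62111 <1
  x=-3.417: |R|=0.08182 <1
  x=-5.442: |R|=1.48107 >1
  x=-5.304: |R|=1.32248 >1
  x=-5.083: |R|=1.08438 >1
Stable set (-5.0000, 0).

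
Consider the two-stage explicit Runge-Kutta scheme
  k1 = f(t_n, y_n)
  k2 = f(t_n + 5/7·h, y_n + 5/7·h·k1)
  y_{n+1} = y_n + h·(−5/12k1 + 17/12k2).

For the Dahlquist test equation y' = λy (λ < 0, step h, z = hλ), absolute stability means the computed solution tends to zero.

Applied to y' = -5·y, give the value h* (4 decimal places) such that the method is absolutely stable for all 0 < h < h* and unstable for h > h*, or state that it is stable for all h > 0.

Test eqn y'=λy, z=hλ:
  k1=λy_n ⇒ h·k1=z·y_n;  k2=λ(1+5/7z)y_n ⇒ h·k2=z(1+5/7z)y_n
  y_{n+1}/y_n = 1 − 5/12z + 17/12z(1+5/7z) = 1 + z + 85/84z²
  ⇒ R(z) = 1 + z + 85/84z².

Solve |R(x)|<1 on ℝ⁻.
x=-1.35: |R|=1.4942
R=1: x+85/84x²=0 ⇒ x=−84/85=-0.9882; min R=1−1/(4·85/84)=0.7529>−1
Confirm numerically:
  x=-0.906: |R|=0.92461 <1
  x=-0.603: |R|=0.76494 <1
  x=-0.428: |R|=0.75736 <1
  x=-0.396: |R|=0.76268 <1
  x=-1.499: |R|=1.77475 >1
  x=-1.244: |R|=1.32196 >1
So |R|<1 on (-0.9882, 0).

(-0.9882,0); λ=-5 ⇒ h* = (84/85)/5 = 0.1976.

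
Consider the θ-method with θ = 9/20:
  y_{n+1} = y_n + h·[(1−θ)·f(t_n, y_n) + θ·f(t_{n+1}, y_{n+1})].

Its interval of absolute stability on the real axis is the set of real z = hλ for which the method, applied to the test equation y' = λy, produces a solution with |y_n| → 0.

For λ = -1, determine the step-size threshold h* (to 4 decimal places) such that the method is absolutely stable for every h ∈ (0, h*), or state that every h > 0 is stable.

(-20.0000,0); λ=-1 ⇒ h* = (20)/1 = 20.0000.

Set f=λy, z=hλ:
  y_{n+1} = y_n + z·[11/20·y_n + 9/20·y_{n+1}] ⇒ (1 − 9/20z)y_{n+1} = (1 + 11/20z)y_n
  ⇒ R(z) = (1 + 11/20z)/(1 − 9/20z).

Need |R(x)|<1, x<0.
x=-1.59: |R|=0.0732
R=−1: 1+11/20x = −1+9/20x ⇒ -1/10x=2 ⇒ x=2/(-1/10)=-20.0000
Confirm numerically:
  x=-19.056: |R|=0.99014 <1
  x=-18.811: |R|=0.98744 <1
  x=-17.160: |R|=0.96744 <1
  x=-8.148: |R|=0.74602 <1
  x=-20.508: |R|=1.00497 >1
  x=-20.364: |R|=1.00358 >1
Stable set (-20.0000, 0).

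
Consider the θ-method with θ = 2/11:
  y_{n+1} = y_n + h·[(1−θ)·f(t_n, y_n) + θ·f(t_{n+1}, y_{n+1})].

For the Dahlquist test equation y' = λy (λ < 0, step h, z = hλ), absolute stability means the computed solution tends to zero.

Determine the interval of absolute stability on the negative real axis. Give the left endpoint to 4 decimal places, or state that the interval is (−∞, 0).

With y'=λy (z=hλ):
  y_{n+1} = y_n + z·[9/11·y_n + 2/11·y_{n+1}] ⇒ (1 − 2/11z)y_{n+1} = (1 + 9/11z)y_n
  Hence R(z) = (1 + 9/11z)/(1 − 2/11z).

Need |R(x)|<1, x<0.
x=-0.82: |R|=0.2864
R=−1: 1+9/11x = −1+2/11x ⇒ -7/11x=2 ⇒ x=2/(-7/11)=-3.1429
Confirm numerically:
  x=-2.221: |R|=0.58211 <1
  x=-1.731: |R|=0.31662 <1
  x=-1.538: |R|=0.20190 <1
  x=-3.446: |R|=1.11860 >1
  x=-3.350: |R|=1.08192 >1
  x=-3.243: |R|=1.04009 >1
So |R|<1 on (-3.1429, 0).

z∈(-3.1429,0).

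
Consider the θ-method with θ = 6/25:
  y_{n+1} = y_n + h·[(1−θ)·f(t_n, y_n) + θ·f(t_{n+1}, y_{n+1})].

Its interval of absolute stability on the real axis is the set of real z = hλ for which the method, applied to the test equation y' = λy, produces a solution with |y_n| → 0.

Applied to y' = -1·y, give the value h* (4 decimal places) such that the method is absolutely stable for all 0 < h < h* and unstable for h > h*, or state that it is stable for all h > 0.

(-3.8462,0); λ=-1 ⇒ h* = (50/13)/1 = 3.8462.

Set f=λy, z=hλ:
  y_{n+1} = y_n + z·[19/25·y_n + 6/25·y_{n+1}] ⇒ (1 − 6/25z)y_{n+1} = (1 + 19/25z)y_n
  ⇒ R(z) = (1 + 19/25z)/(1 − 6/25z).

Boundary: |R(x)|=1, x<0.
x=-0.33: |R|=0.6942
R=−1: 1+19/25x = −1+6/25x ⇒ -13/25x=2 ⇒ x=2/(-13/25)=-3.8462
Confirm numerically:
  x=-3.411: |R|=0.87558 <1
  x=-1.654: |R|=0.18400 <1
  x=-1.621: |R|=0.16699 <1
  x=-1.614: |R|=0.16336 <1
  x=-4.296: |R|=1.11517 >1
  x=-3.970: |R|=1.03298 >1
So |R|<1 on (-3.8462, 0).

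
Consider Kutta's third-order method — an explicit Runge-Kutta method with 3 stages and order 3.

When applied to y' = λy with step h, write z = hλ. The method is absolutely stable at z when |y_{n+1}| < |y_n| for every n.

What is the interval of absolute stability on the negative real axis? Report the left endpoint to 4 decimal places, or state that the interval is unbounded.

On y'=λy, z=hλ:
  order 3, 3-stage ⇒ R(z)=1+z+z^2/2+z^3/6
  (e.g. R(-0.86)=0.40379, |R|=0.40379)

Boundary: |R(x)|=1, x<0.
x=-0.86: |R|=0.4038
|R(-2.56)|=1.0794 |R(-1.25)|=0.2057 |R(-0.74)|=0.4663
Bisect:
  x_lo=-2.9003 |R|=1.7604  x_hi=-0.0802 |R|=0.9229
  mid=-1.49025 |R|=0.06857 →hi
  mid=-2.19526 |R|=0.54890 →hi
  mid=-2.54776 |R|=1.05851 →lo
  mid=-2.37151 |R|=0.78240 →hi
  mid=-2.45964 |R|=0.91479 →hi
  mid=-2.50370 |R|=0.98519 →hi
  mid=-2.52573 |R|=1.02148 →lo
  mid=-2.51472 |R|=1.00324 →lo
  mid=-2.50921 |R|=0.99419 →hi
  ...
  [-2.51282,-2.51265] ⇒ x*=-2.5127
Stable set (-2.5127, 0).

z∈(-2.5127,0).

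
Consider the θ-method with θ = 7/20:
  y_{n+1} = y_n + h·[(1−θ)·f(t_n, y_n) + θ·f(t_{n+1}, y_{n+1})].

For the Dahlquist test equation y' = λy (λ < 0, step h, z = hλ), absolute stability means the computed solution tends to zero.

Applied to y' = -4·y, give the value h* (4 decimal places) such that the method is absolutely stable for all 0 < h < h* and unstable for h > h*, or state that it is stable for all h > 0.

(-6.6667,0); λ=-4 ⇒ h* = (20/3)/4 = 1.6667.

On y'=λy, z=hλ:
  y_{n+1} = y_n + z·[13/20·y_n + 7/20·y_{n+1}] ⇒ (1 − 7/20z)y_{n+1} = (1 + 13/20z)y_n
  R(z) = (1 + 13/20z)/(1 − 7/20z).

Solve |R(x)|<1 on ℝ⁻.
x=-1.28: |R|=0.1160
R=−1: 1+13/20x = −1+7/20x ⇒ -3/10x=2 ⇒ x=2/(-3/10)=-6.6667
Confirm numerically:
  x=-5.608: |R|=0.89280 <1
  x=-4.727: |R|=0.78078 <1
  x=-2.876: |R|=0.43327 <1
  x=-2.687: |R|=0.38473 <1
  x=-6.900: |R|=1.02050 >1
  x=-6.809: |R|=1.01262 >1
So |R|<1 on (-6.6667, 0).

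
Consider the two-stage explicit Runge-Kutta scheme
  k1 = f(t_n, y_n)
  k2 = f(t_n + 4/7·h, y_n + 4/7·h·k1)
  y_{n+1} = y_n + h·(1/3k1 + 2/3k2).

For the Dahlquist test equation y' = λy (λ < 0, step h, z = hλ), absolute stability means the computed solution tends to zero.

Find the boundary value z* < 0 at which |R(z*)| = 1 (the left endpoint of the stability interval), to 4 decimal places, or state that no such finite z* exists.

Test eqn y'=λy, z=hλ:
  k1=λy_n ⇒ h·k1=z·y_n;  k2=λ(1+4/7z)y_n ⇒ h·k2=z(1+4/7z)y_n
  y_{n+1}/y_n = 1 + 1/3z + 2/3z(1+4/7z) = 1 + z + 8/21z²
  ⇒ R(z) = 1 + z + 8/21z².

Solve |R(x)|<1 on ℝ⁻.
x=-0.9: |R|=0.4086
R=1: x+8/21x²=0 ⇒ x=−21/8=-2.6250; min R=1−1/(4·8/21)=0.3438>−1
Confirm numerically:
  x=-2.579: |R|=0.95481 <1
  x=-2.278: |R|=0.69887 <1
  x=-2.186: |R|=0.63442 <1
  x=-2.151: |R|=0.61159 <1
  x=-3.021: |R|=1.45574 >1
  x=-2.996: |R|=1.42343 >1
  x=-2.781: |R|=1.16527 >1
Stable set (-2.6250, 0).

z* = -2.6250.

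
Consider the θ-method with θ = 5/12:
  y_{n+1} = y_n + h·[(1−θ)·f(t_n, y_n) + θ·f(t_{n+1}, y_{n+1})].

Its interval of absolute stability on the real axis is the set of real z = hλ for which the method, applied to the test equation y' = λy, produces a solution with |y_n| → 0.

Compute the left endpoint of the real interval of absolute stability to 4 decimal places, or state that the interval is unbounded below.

With y'=λy (z=hλ):
  y_{n+1} = y_n + z·[7/12·y_n + 5/12·y_{n+1}] ⇒ (1 − 5/12z)y_{n+1} = (1 + 7/12z)y_n
  Hence R(z) = (1 + 7/12z)/(1 − 5/12z).

Boundary: |R(x)|=1, x<0.
x=-1.23: |R|=0.1868
R=−1: 1+7/12x = −1+5/12x ⇒ -1/6x=2 ⇒ x=2/(-1/6)=-12.0000
Confirm numerically:
  x=-11.820: |R|=0.99494 <1
  x=-6.411: |R|=0.74627 <1
  x=-5.318: |R|=0.65369 <1
  x=-12.273: |R|=1.00744 >1
  x=-12.256: |R|=1.00699 >1
  x=-12.136: |R|=1.00374 >1
Interval (-12.0000, 0).

z* = -12.0000.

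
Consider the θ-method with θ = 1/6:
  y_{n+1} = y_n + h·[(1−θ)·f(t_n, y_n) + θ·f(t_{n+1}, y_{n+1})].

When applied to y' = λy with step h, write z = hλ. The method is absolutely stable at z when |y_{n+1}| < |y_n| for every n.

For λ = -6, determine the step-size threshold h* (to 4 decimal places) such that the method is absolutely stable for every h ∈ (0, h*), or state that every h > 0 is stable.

On y'=λy, z=hλ:
  y_{n+1} = y_n + z·[5/6·y_n + 1/6·y_{n+1}] ⇒ (1 − 1/6z)y_{n+1} = (1 + 5/6z)y_n
  Hence R(z) = (1 + 5/6z)/(1 − 1/6z).

Boundary: |R(x)|=1, x<0.
x=-1.12: |R|=0.0562
R=−1: 1+5/6x = −1+1/6x ⇒ -2/3x=2 ⇒ x=2/(-2/3)=-3.0000
Confirm numerically:
  x=-2.964: |R|=0.98394 <1
  x=-2.295: |R|=0.66004 <1
  x=-1.724: |R|=0.33920 <1
  x=-1.700: |R|=0.32468 <1
  x=-3.539: |R|=1.22602 >1
  x=-3.254: |R|=1.10979 >1
So |R|<1 on (-3.0000, 0).

(-3.0000,0); λ=-6 ⇒ h* = (3)/6 = 0.5000.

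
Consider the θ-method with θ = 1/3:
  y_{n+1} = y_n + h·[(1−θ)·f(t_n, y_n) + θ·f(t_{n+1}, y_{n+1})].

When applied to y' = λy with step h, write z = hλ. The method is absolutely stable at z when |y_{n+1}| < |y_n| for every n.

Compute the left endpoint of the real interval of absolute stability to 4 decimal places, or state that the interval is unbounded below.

With y'=λy (z=hλ):
  y_{n+1} = y_n + z·[2/3·y_n + 1/3·y_{n+1}] ⇒ (1 − 1/3z)y_{n+1} = (1 + 2/3z)y_n
  R(z) = (1 + 2/3z)/(1 − 1/3z).

Solve |R(x)|<1 on ℝ⁻.
x=-1.39: |R|=0.0501
R=−1: 1+2/3x = −1+1/3x ⇒ -1/3x=2 ⇒ x=2/(-1/3)=-6.0000
Confirm numerically:
  x=-4.401: |R|=0.78395 <1
  x=-4.041: |R|=0.72177 <1
  x=-3.832: |R|=0.68267 <1
  x=-3.356: |R|=0.58402 <1
  x=-6.459: |R|=1.04853 >1
  x=-6.335: |R|=1.03589 >1
Interval (-6.0000, 0).

left endpoint -6.0000.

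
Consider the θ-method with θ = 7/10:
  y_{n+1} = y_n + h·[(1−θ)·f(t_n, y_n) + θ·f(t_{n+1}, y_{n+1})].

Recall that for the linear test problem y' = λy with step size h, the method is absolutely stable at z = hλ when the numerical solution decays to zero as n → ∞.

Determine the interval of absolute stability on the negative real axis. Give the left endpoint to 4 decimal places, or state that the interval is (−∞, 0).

On y'=λy, z=hλ:
  y_{n+1} = y_n + z·[3/10·y_n + 7/10·y_{n+1}] ⇒ (1 − 7/10z)y_{n+1} = (1 + 3/10z)y_n
  so R(z) = (1 + 3/10z)/(1 − 7/10z).

Need |R(x)|<1, x<0.
x=-0.91: |R|=0.4441
x=-2: |R|=0.1667
x=-10: |R|=0.2500
x=-100: |R|=0.4085
θ=7/10≥1/2 ⇒ |1+3/10x|<|1−7/10x| ∀x<0 ⇒ interval (−∞,0).

unbounded; (−∞, 0).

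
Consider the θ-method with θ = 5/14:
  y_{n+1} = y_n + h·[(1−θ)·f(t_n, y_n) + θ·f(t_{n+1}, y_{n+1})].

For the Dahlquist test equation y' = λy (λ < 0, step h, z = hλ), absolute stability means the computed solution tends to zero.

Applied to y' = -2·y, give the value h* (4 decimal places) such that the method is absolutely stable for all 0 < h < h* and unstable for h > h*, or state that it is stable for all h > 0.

(-7.0000,0); λ=-2 ⇒ h* = (7)/2 = 3.5000.

Test eqn y'=λy, z=hλ:
  y_{n+1} = y_n + z·[9/14·y_n + 5/14·y_{n+1}] ⇒ (1 − 5/14z)y_{n+1} = (1 + 9/14z)y_n
  ⇒ R(z) = (1 + 9/14z)/(1 − 5/14z).

Boundary: |R(x)|=1, x<0.
x=-0.77: |R|=0.3961
R=−1: 1+9/14x = −1+5/14x ⇒ -2/7x=2 ⇒ x=2/(-2/7)=-7.0000
Confirm numerically:
  x=-6.859: |R|=0.98832 <1
  x=-5.791: |R|=0.88742 <1
  x=-4.351: |R|=0.70365 <1
  x=-3.702: |R|=0.59422 <1
  x=-7.568: |R|=1.04383 >1
  x=-7.552: |R|=1.04266 >1
  x=-7.417: |R|=1.03265 >1
Interval (-7.0000, 0).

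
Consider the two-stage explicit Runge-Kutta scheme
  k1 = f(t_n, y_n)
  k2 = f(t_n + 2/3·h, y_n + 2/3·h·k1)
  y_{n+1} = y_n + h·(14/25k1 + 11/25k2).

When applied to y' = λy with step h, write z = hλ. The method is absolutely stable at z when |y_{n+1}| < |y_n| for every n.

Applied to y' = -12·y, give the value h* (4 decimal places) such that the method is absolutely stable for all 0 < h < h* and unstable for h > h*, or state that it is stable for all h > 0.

With y'=λy (z=hλ):
  k1=λy_n ⇒ h·k1=z·y_n;  k2=λ(1+2/3z)y_n ⇒ h·k2=z(1+2/3z)y_n
  y_{n+1}/y_n = 1 + 14/25z + 11/25z(1+2/3z) = 1 + z + 22/75z²
  Hence R(z) = 1 + z + 22/75z².

Need |R(x)|<1, x<0.
x=-0.7: |R|=0.4437
R=1: x+22/75x²=0 ⇒ x=−75/22=-3.4091; min R=1−1/(4·22/75)=0.1477>−1
Confirm numerically:
  x=-3.055: |R|=0.68269 <1
  x=-2.960: |R|=0.61007 <1
  x=-2.925: |R|=0.58465 <1
  x=-1.624: |R|=0.14963 <1
  x=-3.993: |R|=1.68392 >1
  x=-3.800: |R|=1.43573 >1
  x=-3.576: |R|=1.17508 >1
Interval (-3.4091, 0).

(-3.4091,0); λ=-12 ⇒ h* = (75/22)/12 = 0.2841.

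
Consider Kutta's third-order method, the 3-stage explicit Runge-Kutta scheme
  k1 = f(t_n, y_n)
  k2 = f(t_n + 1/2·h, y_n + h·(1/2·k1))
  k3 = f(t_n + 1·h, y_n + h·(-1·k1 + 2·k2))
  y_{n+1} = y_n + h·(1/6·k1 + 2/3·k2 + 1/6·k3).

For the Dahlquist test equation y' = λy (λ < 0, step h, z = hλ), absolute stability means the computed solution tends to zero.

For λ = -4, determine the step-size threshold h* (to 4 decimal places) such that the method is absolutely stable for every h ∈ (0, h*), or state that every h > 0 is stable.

(-2.5127,0); λ=-4 ⇒ h* = 0.6282.

Test eqn y'=λy, z=hλ:
  order 3, 3-stage ⇒ R(z)=1+z+z^2/2+z^3/6
  (e.g. R(-1.74)=-0.10420, |R|=0.10420)

Solve |R(x)|<1 on ℝ⁻.
x=-1.74: |R|=0.1042
|R(-1.41)|=0.1168 |R(-1.02)|=0.3233 |R(-0.8)|=0.4347
Bisect:
  x_lo=-3.1076 |R|=2.2807  x_hi=-0.1518 |R|=0.8592
  mid=-1.62968 |R|=0.02312 →hi
  mid=-2.36863 |R|=0.77826 →hi
  mid=-2.73811 |R|=1.41086 →lo
  mid=-2.55337 |R|=1.06806 →lo
  mid=-2.46100 |R|=0.91693 →hi
  mid=-2.50719 |R|=0.99088 →hi
  mid=-2.53028 |R|=1.02906 →lo
  mid=-2.51873 |R|=1.00987 →lo
  mid=-2.51296 |R|=1.00035 →lo
  mid=-2.51007 |R|=0.99561 →hi
  ...
  [-2.51278,-2.51260] ⇒ x*=-2.5127
Stable set (-2.5127, 0).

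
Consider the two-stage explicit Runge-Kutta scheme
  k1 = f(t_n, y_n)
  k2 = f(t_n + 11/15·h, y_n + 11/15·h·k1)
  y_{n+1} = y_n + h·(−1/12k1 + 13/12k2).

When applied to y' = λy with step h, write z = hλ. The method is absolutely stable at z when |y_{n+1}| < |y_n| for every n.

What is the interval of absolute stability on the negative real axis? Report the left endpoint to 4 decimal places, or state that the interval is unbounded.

z∈(-1.2587,0).

Test eqn y'=λy, z=hλ:
  k1=λy_n ⇒ h·k1=z·y_n;  k2=λ(1+11/15z)y_n ⇒ h·k2=z(1+11/15z)y_n
  y_{n+1}/y_n = 1 − 1/12z + 13/12z(1+11/15z) = 1 + z + 143/180z²
  Hence R(z) = 1 + z + 143/180z².

Boundary: |R(x)|=1, x<0.
x=-1.17: |R|=0.9175
R=1: x+143/180x²=0 ⇒ x=−180/143=-1.2587; min R=1−1/(4·143/180)=0.6853>−1
Confirm numerically:
  x=-1.110: |R|=0.86884 <1
  x=-0.982: |R|=0.78410 <1
  x=-0.731: |R|=0.69352 <1
  x=-1.788: |R|=1.75179 >1
  x=-1.330: |R|=1.07529 >1
Interval (-1.2587, 0).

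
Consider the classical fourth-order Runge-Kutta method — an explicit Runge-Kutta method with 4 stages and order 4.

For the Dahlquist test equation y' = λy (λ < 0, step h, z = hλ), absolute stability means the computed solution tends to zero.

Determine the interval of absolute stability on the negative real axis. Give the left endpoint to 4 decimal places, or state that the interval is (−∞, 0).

Set f=λy, z=hλ:
  order 4, 4-stage ⇒ R(z)=1+z+z^2/2+z^3/6+z^4/24
  (e.g. R(-0.41)=0.66374, |R|=0.66374)

Solve |R(x)|<1 on ℝ⁻.
x=-0.41: |R|=0.6637
|R(-2.39)|=0.5502 |R(-1.54)|=0.2714 |R(-0.94)|=0.3959
Bisect:
  x_lo=-3.5596 |R|=2.9481  x_hi=-0.3893 |R|=0.6776
  mid=-1.97444 |R|=0.32514 →hi
  mid=-2.76702 |R|=0.97280 →hi
  mid=-3.16331 |R|=1.73644 →lo
  mid=-2.96516 |R|=1.30683 →lo
  mid=-2.86609 |R|=1.12881 →lo
  mid=-2.81656 |R|=1.04816 →lo
  mid=-2.79179 |R|=1.00983 →lo
  mid=-2.77940 |R|=0.99116 →hi
  mid=-2.78559 |R|=1.00045 →lo
  mid=-2.78250 |R|=0.99579 →hi
  ...
  [-2.78540,-2.78521] ⇒ x*=-2.7853
Interval (-2.7853, 0).

z∈(-2.7853,0).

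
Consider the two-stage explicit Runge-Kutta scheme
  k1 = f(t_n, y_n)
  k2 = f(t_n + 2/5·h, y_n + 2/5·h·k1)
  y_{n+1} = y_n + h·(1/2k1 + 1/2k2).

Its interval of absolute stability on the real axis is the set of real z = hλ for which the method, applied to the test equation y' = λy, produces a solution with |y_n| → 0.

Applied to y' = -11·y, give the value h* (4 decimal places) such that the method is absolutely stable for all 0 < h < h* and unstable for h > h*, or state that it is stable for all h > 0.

Set f=λy, z=hλ:
  k1=λy_n ⇒ h·k1=z·y_n;  k2=λ(1+2/5z)y_n ⇒ h·k2=z(1+2/5z)y_n
  y_{n+1}/y_n = 1 + 1/2z + 1/2z(1+2/5z) = 1 + z + 1/5z²
  ⇒ R(z) = 1 + z + 1/5z².

Need |R(x)|<1, x<0.
x=-0.87: |R|=0.2814
R=1: x+1/5x²=0 ⇒ x=−5=-5.0000; min R=1−1/(4·1/5)=-0.2500>−1
Confirm numerically:
  x=-4.710: |R|=0.72682 <1
  x=-3.456: |R|=0.06721 <1
  x=-3.416: |R|=0.08219 <1
  x=-2.471: |R|=0.24983 <1
  x=-5.521: |R|=1.57529 >1
  x=-5.477: |R|=1.52251 >1
  x=-5.353: |R|=1.37792 >1
So |R|<1 on (-5.0000, 0).

(-5.0000,0); λ=-11 ⇒ h* = (5)/11 = 0.4545.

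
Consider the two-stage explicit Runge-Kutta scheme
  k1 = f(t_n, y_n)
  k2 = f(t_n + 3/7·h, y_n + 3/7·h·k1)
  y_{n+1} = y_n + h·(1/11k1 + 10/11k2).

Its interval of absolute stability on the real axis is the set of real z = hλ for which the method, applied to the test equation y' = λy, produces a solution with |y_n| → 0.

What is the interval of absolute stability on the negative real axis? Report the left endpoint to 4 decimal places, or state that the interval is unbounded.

With y'=λy (z=hλ):
  k1=λy_n ⇒ h·k1=z·y_n;  k2=λ(1+3/7z)y_n ⇒ h·k2=z(1+3/7z)y_n
  y_{n+1}/y_n = 1 + 1/11z + 10/11z(1+3/7z) = 1 + z + 30/77z²
  so R(z) = 1 + z + 30/77z².

Solve |R(x)|<1 on ℝ⁻.
x=-0.53: |R|=0.5794
R=1: x+30/77x²=0 ⇒ x=−77/30=-2.5667; min R=1−1/(4·30/77)=0.3583>−1
Confirm numerically:
  x=-2.133: |R|=0.63961 <1
  x=-1.896: |R|=0.50458 <1
  x=-1.719: |R|=0.43228 <1
  x=-1.647: |R|=0.40986 <1
  x=-3.132: |R|=1.68985 >1
  x=-2.773: |R|=1.22292 >1
  x=-2.645: |R|=1.08072 >1
So |R|<1 on (-2.5667, 0).

z∈(-2.5667,0).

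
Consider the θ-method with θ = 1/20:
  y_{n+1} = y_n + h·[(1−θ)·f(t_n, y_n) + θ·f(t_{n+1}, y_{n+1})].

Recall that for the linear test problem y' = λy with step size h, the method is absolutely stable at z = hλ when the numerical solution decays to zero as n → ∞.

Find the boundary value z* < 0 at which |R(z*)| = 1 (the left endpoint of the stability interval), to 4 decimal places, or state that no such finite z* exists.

Set f=λy, z=hλ:
  y_{n+1} = y_n + z·[19/20·y_n + 1/20·y_{n+1}] ⇒ (1 − 1/20z)y_{n+1} = (1 + 19/20z)y_n
  so R(z) = (1 + 19/20z)/(1 − 1/20z).

Need |R(x)|<1, x<0.
x=-1.62: |R|=0.4986
R=−1: 1+19/20x = −1+1/20x ⇒ -9/10x=2 ⇒ x=2/(-9/10)=-2.2222
Confirm numerically:
  x=-2.174: |R|=0.96086 <1
  x=-2.113: |R|=0.91109 <1
  x=-1.909: |R|=0.74266 <1
  x=-1.390: |R|=0.29967 <1
  x=-2.768: |R|=1.43148 >1
  x=-2.295: |R|=1.05876 >1
Interval (-2.2222, 0).

left endpoint -2.2222.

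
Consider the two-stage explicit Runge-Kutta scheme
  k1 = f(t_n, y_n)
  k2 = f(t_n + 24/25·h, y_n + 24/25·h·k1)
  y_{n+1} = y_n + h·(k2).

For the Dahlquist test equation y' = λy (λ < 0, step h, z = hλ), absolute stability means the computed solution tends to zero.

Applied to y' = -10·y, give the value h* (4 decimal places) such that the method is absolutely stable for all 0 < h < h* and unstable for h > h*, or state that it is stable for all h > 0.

(-1.0417,0); λ=-10 ⇒ h* = (25/24)/10 = 0.1042.

On y'=λy, z=hλ:
  k1=λy_n ⇒ h·k1=z·y_n;  k2=λ(1+24/25z)y_n ⇒ h·k2=z(1+24/25z)y_n
  y_{n+1}/y_n = 1 + z(1+24/25z) = 1 + z + 24/25z²
  so R(z) = 1 + z + 24/25z².

Boundary: |R(x)|=1, x<0.
x=-0.49: |R|=0.7405
R=1: x+24/25x²=0 ⇒ x=−25/24=-1.0417; min R=1−1/(4·24/25)=0.7396>−1
Confirm numerically:
  x=-1.007: |R|=0.96649 <1
  x=-0.994: |R|=0.95451 <1
  x=-0.862: |R|=0.85132 <1
  x=-0.452: |R|=0.74413 <1
  x=-1.450: |R|=1.56840 >1
  x=-1.150: |R|=1.11960 >1
Interval (-1.0417, 0).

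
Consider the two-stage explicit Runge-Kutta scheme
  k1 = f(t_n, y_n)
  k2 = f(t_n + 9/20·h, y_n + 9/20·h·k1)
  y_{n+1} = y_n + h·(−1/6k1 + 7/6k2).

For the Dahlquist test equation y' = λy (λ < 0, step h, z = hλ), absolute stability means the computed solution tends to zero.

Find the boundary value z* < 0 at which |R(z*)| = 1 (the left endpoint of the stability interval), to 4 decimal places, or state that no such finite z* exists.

z* = -1.9048.

With y'=λy (z=hλ):
  k1=λy_n ⇒ h·k1=z·y_n;  k2=λ(1+9/20z)y_n ⇒ h·k2=z(1+9/20z)y_n
  y_{n+1}/y_n = 1 − 1/6z + 7/6z(1+9/20z) = 1 + z + 21/40z²
  R(z) = 1 + z + 21/40z².

Need |R(x)|<1, x<0.
x=-0.45: |R|=0.6563
R=1: x+21/40x²=0 ⇒ x=−40/21=-1.9048; min R=1−1/(4·21/40)=0.5238>−1
Confirm numerically:
  x=-1.826: |R|=0.92449 <1
  x=-1.496: |R|=0.67896 <1
  x=-1.252: |R|=0.57094 <1
  x=-2.504: |R|=1.78776 >1
  x=-2.427: |R|=1.66542 >1
Interval (-1.9048, 0).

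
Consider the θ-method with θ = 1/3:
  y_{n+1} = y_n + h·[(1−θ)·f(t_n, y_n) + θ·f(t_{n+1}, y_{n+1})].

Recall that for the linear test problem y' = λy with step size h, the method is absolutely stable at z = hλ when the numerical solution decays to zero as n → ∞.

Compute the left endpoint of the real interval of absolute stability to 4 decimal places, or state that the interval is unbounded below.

left endpoint -6.0000.

On y'=λy, z=hλ:
  y_{n+1} = y_n + z·[2/3·y_n + 1/3·y_{n+1}] ⇒ (1 − 1/3z)y_{n+1} = (1 + 2/3z)y_n
  Hence R(z) = (1 + 2/3z)/(1 − 1/3z).

Solve |R(x)|<1 on ℝ⁻.
x=-1.65: |R|=0.0645
R=−1: 1+2/3x = −1+1/3x ⇒ -1/3x=2 ⇒ x=2/(-1/3)=-6.0000
Confirm numerically:
  x=-5.919: |R|=0.99092 <1
  x=-3.385: |R|=0.59045 <1
  x=-3.132: |R|=0.53229 <1
  x=-2.564: |R|=0.38246 <1
  x=-6.585: |R|=1.06103 >1
  x=-6.548: |R|=1.05739 >1
Stable set (-6.0000, 0).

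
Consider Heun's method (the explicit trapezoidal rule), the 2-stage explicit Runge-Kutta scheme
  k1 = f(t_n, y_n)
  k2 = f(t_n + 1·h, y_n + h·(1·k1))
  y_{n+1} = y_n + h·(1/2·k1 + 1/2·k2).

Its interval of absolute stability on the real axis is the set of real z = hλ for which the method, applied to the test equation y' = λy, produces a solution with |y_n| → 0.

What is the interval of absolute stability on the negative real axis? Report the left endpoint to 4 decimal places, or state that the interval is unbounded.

Test eqn y'=λy, z=hλ:
  order 2, 2-stage ⇒ R(z)=1+z+z^2/2
  (e.g. R(-0.85)=0.51125, |R|=0.51125)

Need |R(x)|<1, x<0.
x=-0.85: |R|=0.5112
|R(-1.44)|=0.5968 |R(-0.98)|=0.5002 |R(-0.67)|=0.5544
Bisect:
  x_lo=-2.5638 |R|=1.7227  x_hi=-0.1640 |R|=0.8494
  mid=-1.36389 |R|=0.56621 →hi
  mid=-1.96384 |R|=0.96449 →hi
  mid=-2.26381 |R|=1.29861 →lo
  mid=-2.11382 |R|=1.12030 →lo
  mid=-2.03883 |R|=1.03958 →lo
  mid=-2.00133 |R|=1.00134 →lo
  mid=-1.98259 |R|=0.98274 →hi
  mid=-1.99196 |R|=0.99199 →hi
  mid=-1.99665 |R|=0.99665 →hi
  ...
  [-2.00002,-1.99987] ⇒ x*=-2.0000
Stable set (-2.0000, 0).

z∈(-2.0000,0).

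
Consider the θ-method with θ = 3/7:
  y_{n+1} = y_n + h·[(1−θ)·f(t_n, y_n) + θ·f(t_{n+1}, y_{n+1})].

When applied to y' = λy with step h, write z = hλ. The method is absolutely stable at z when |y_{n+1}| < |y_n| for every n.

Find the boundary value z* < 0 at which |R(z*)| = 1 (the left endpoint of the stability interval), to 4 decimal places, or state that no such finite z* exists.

With y'=λy (z=hλ):
  y_{n+1} = y_n + z·[4/7·y_n + 3/7·y_{n+1}] ⇒ (1 − 3/7z)y_{n+1} = (1 + 4/7z)y_n
  R(z) = (1 + 4/7z)/(1 − 3/7z).

Boundary: |R(x)|=1, x<0.
x=-1.59: |R|=0.0544
R=−1: 1+4/7x = −1+3/7x ⇒ -1/7x=2 ⇒ x=2/(-1/7)=-14.0000
Confirm numerically:
  x=-12.102: |R|=0.95617 <1
  x=-10.427: |R|=0.90666 <1
  x=-6.872: |R|=0.74189 <1
  x=-14.355: |R|=1.00709 >1
  x=-14.045: |R|=1.00092 >1
Stable set (-14.0000, 0).

z* = -14.0000.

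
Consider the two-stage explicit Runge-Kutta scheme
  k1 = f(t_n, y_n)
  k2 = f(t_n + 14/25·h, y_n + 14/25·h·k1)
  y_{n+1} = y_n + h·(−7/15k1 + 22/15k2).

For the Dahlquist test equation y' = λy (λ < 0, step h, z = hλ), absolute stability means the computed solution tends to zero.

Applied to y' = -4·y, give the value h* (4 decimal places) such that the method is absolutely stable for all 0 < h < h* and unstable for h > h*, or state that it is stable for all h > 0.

(-1.2175,0); λ=-4 ⇒ h* = (375/308)/4 = 0.3044.

Test eqn y'=λy, z=hλ:
  k1=λy_n ⇒ h·k1=z·y_n;  k2=λ(1+14/25z)y_n ⇒ h·k2=z(1+14/25z)y_n
  y_{n+1}/y_n = 1 − 7/15z + 22/15z(1+14/25z) = 1 + z + 308/375z²
  ⇒ R(z) = 1 + z + 308/375z².

Need |R(x)|<1, x<0.
x=-1.58: |R|=1.4704
R=1: x+308/375x²=0 ⇒ x=−375/308=-1.2175; min R=1−1/(4·308/375)=0.6956>−1
Confirm numerically:
  x=-1.172: |R|=0.95617 <1
  x=-1.122: |R|=0.91196 <1
  x=-0.514: |R|=0.70299 <1
  x=-1.663: |R|=1.60845 >1
  x=-1.247: |R|=1.03018 >1
So |R|<1 on (-1.2175, 0).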